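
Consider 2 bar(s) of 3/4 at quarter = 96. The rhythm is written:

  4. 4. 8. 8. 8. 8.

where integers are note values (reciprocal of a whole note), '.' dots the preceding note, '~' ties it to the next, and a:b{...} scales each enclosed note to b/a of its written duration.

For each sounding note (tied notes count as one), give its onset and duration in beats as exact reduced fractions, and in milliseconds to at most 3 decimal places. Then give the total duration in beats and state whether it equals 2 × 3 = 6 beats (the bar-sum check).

1) 0.0ms=0b +937.5ms=3/2b
2) 937.5ms=3/2b +937.5ms=3/2b
3) 1875.0ms=3b +468.75ms=3/4b
4) 2343.75ms=15/4b +468.75ms=3/4b
5) 2812.5ms=9/2b +468.75ms=3/4b
6) 3281.25ms=21/4b +468.75ms=3/4b
Σ=6b of 6 (96bpm 3/4) — PASS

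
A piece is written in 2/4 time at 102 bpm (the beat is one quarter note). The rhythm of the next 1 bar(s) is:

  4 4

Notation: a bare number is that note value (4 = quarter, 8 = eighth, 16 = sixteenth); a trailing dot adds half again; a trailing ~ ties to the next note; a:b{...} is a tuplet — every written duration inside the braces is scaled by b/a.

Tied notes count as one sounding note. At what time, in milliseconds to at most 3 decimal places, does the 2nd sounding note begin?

note 2 onset = 1b = 588.235ms

1. 0.0ms @ 0 + 588.235ms (1)
2. 588.235ms @ 1 + 588.235ms (1)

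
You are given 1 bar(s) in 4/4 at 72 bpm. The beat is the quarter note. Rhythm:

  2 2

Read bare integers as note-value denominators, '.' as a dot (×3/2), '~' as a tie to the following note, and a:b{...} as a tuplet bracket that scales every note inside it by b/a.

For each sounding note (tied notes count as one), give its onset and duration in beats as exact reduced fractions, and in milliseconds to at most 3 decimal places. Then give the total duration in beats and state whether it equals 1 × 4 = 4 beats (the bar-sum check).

1) 0.0ms=0b +1666.667ms=2b
2) 1666.667ms=2b +1666.667ms=2b
Σ=4b of 4 (72bpm 4/4) — PASS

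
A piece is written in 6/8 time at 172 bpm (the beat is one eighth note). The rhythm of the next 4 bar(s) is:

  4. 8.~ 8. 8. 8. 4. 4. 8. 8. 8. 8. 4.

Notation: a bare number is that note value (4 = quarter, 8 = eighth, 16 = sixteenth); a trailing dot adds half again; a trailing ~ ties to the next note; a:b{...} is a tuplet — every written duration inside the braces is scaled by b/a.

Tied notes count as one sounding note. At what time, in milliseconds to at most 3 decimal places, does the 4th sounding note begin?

1. 0.0ms @ 0 + 1046.512ms (3)
2. 1046.512ms @ 3 + 1046.512ms (3)
3. 2093.023ms @ 6 + 523.256ms (3/2)
4. 2616.279ms @ 15/2 + 523.256ms (3/2)
5. 3139.535ms @ 9 + 1046.512ms (3)
6. 4186.047ms @ 12 + 1046.512ms (3)
7. 5232.558ms @ 15 + 523.256ms (3/2)
8. 5755.814ms @ 33/2 + 523.256ms (3/2)
9. 6279.07ms @ 18 + 523.256ms (3/2)
10. 6802.326ms @ 39/2 + 523.256ms (3/2)
11. 7325.581ms @ 21 + 1046.512ms (3)

note 4 onset = 15/2b = 2616.279ms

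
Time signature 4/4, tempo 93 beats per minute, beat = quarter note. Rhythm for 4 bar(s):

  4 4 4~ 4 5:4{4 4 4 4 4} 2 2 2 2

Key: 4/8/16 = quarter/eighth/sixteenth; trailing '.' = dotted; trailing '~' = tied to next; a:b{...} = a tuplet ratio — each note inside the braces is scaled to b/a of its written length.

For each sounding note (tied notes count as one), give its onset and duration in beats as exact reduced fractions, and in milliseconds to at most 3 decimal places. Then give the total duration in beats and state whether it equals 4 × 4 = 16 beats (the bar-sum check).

1) 0.0ms=0b +645.161ms=1b
2) 645.161ms=1b +645.161ms=1b
3) 1290.323ms=2b +1290.323ms=2b
4) 2580.645ms=4b +516.129ms=4/5b
5) 3096.774ms=24/5b +516.129ms=4/5b
6) 3612.903ms=28/5b +516.129ms=4/5b
7) 4129.032ms=32/5b +516.129ms=4/5b
8) 4645.161ms=36/5b +516.129ms=4/5b
9) 5161.29ms=8b +1290.323ms=2b
10) 6451.613ms=10b +1290.323ms=2b
11) 7741.935ms=12b +1290.323ms=2b
12) 9032.258ms=14b +1290.323ms=2b
Σ=16b of 16 (93bpm 4/4) — PASS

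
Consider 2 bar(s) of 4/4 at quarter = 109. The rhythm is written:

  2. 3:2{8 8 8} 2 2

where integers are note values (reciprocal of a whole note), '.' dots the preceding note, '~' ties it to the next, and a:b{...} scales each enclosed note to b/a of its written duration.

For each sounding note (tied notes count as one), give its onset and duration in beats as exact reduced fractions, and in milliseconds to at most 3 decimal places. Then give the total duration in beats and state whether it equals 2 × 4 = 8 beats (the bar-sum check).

1) 0.0ms=0b +1651.376ms=3b
2) 1651.376ms=3b +183.486ms=1/3b
3) 1834.862ms=10/3b +183.486ms=1/3b
4) 2018.349ms=11/3b +183.486ms=1/3b
5) 2201.835ms=4b +1100.917ms=2b
6) 3302.752ms=6b +1100.917ms=2b
Σ=8b of 8 (109bpm 4/4) — PASS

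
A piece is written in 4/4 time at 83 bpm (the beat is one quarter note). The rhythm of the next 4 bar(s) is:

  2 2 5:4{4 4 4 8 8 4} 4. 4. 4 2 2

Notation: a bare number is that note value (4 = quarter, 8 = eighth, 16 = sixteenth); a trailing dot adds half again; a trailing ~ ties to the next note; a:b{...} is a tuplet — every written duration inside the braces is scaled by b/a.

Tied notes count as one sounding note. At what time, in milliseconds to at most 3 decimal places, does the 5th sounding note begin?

note 5 onset = 28/5b = 4048.193ms

1. 0.0ms @ 0 + 1445.783ms (2)
2. 1445.783ms @ 2 + 1445.783ms (2)
3. 2891.566ms @ 4 + 578.313ms (4/5)
4. 3469.88ms @ 24/5 + 578.313ms (4/5)
5. 4048.193ms @ 28/5 + 578.313ms (4/5)
6. 4626.506ms @ 32/5 + 289.157ms (2/5)
7. 4915.663ms @ 34/5 + 289.157ms (2/5)
8. 5204.819ms @ 36/5 + 578.313ms (4/5)
9. 5783.133ms @ 8 + 1084.337ms (3/2)
10. 6867.47ms @ 19/2 + 1084.337ms (3/2)
11. 7951.807ms @ 11 + 722.892ms (1)
12. 8674.699ms @ 12 + 1445.783ms (2)
13. 10120.482ms @ 14 + 1445.783ms (2)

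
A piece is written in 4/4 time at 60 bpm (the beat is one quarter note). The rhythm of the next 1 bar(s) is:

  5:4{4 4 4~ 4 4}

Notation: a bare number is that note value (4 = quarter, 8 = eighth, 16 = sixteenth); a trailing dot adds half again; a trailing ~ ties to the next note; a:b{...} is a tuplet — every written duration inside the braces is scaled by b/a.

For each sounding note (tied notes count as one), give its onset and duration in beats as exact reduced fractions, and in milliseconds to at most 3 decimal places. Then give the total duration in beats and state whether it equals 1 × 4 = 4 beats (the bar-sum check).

1) 0.0ms=0b +800.0ms=4/5b
2) 800.0ms=4/5b +800.0ms=4/5b
3) 1600.0ms=8/5b +1600.0ms=8/5b
4) 3200.0ms=16/5b +800.0ms=4/5b
Σ=4b of 4 (60bpm 4/4) — PASS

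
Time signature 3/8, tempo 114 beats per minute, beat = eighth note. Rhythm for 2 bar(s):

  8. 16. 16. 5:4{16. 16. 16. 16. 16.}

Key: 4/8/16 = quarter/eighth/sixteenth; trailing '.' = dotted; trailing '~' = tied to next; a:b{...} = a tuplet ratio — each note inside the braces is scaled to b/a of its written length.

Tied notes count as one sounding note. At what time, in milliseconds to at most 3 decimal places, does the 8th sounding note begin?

note 8 onset = 27/5b = 2842.105ms

1. 0.0ms @ 0 + 789.474ms (3/2)
2. 789.474ms @ 3/2 + 394.737ms (3/4)
3. 1184.211ms @ 9/4 + 394.737ms (3/4)
4. 1578.947ms @ 3 + 315.789ms (3/5)
5. 1894.737ms @ 18/5 + 315.789ms (3/5)
6. 2210.526ms @ 21/5 + 315.789ms (3/5)
7. 2526.316ms @ 24/5 + 315.789ms (3/5)
8. 2842.105ms @ 27/5 + 315.789ms (3/5)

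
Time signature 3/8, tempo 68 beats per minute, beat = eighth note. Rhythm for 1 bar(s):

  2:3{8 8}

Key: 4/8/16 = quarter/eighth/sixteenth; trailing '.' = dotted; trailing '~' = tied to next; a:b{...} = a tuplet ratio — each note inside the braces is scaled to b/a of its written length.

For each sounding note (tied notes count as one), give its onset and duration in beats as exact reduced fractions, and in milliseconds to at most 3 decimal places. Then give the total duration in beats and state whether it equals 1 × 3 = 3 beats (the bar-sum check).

1) 0.0ms=0b +1323.529ms=3/2b
2) 1323.529ms=3/2b +1323.529ms=3/2b
Σ=3b of 3 (68bpm 3/8) — PASS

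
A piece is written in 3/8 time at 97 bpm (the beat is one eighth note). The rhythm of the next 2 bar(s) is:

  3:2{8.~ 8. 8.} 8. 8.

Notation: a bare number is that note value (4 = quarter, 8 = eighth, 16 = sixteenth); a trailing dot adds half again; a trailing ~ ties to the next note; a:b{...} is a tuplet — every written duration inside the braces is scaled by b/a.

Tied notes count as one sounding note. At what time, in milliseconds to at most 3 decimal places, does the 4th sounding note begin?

1. 0.0ms @ 0 + 1237.113ms (2)
2. 1237.113ms @ 2 + 618.557ms (1)
3. 1855.67ms @ 3 + 927.835ms (3/2)
4. 2783.505ms @ 9/2 + 927.835ms (3/2)

note 4 onset = 9/2b = 2783.505ms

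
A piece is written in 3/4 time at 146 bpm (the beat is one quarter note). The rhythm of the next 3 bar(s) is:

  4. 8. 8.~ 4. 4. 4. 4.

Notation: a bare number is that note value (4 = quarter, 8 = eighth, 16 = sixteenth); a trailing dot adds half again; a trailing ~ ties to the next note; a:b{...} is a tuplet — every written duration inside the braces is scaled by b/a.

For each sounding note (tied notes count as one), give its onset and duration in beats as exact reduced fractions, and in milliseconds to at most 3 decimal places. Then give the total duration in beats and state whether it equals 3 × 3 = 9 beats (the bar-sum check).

1) 0.0ms=0b +616.438ms=3/2b
2) 616.438ms=3/2b +308.219ms=3/4b
3) 924.658ms=9/4b +924.658ms=9/4b
4) 1849.315ms=9/2b +616.438ms=3/2b
5) 2465.753ms=6b +616.438ms=3/2b
6) 3082.192ms=15/2b +616.438ms=3/2b
Σ=9b of 9 (146bpm 3/4) — PASS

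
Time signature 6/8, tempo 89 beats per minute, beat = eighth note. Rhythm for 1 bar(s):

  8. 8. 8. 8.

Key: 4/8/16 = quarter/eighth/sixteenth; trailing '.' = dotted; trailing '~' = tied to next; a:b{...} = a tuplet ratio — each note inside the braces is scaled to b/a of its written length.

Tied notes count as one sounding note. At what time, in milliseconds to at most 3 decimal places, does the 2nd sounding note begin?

1. 0.0ms @ 0 + 1011.236ms (3/2)
2. 1011.236ms @ 3/2 + 1011.236ms (3/2)
3. 2022.472ms @ 3 + 1011.236ms (3/2)
4. 3033.708ms @ 9/2 + 1011.236ms (3/2)

note 2 onset = 3/2b = 1011.236ms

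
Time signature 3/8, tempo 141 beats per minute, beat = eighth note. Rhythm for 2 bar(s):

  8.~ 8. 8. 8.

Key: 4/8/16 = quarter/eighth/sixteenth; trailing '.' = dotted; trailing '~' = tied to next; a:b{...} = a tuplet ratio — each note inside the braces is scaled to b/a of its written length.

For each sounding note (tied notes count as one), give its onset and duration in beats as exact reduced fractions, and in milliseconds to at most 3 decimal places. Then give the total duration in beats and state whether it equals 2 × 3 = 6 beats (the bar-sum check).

1) 0.0ms=0b +1276.596ms=3b
2) 1276.596ms=3b +638.298ms=3/2b
3) 1914.894ms=9/2b +638.298ms=3/2b
Σ=6b of 6 (141bpm 3/8) — PASS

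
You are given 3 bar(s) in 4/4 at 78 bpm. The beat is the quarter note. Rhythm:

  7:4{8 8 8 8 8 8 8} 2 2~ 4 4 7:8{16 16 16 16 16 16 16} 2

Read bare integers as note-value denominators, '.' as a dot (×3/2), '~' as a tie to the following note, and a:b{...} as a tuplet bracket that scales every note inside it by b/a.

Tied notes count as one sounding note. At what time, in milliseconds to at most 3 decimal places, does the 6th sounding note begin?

1. 0.0ms @ 0 + 219.78ms (2/7)
2. 219.78ms @ 2/7 + 219.78ms (2/7)
3. 439.56ms @ 4/7 + 219.78ms (2/7)
4. 659.341ms @ 6/7 + 219.78ms (2/7)
5. 879.121ms @ 8/7 + 219.78ms (2/7)
6. 1098.901ms @ 10/7 + 219.78ms (2/7)
7. 1318.681ms @ 12/7 + 219.78ms (2/7)
8. 1538.462ms @ 2 + 1538.462ms (2)
9. 3076.923ms @ 4 + 2307.692ms (3)
10. 5384.615ms @ 7 + 769.231ms (1)
11. 6153.846ms @ 8 + 219.78ms (2/7)
12. 6373.626ms @ 58/7 + 219.78ms (2/7)
13. 6593.407ms @ 60/7 + 219.78ms (2/7)
14. 6813.187ms @ 62/7 + 219.78ms (2/7)
15. 7032.967ms @ 64/7 + 219.78ms (2/7)
16. 7252.747ms @ 66/7 + 219.78ms (2/7)
17. 7472.527ms @ 68/7 + 219.78ms (2/7)
18. 7692.308ms @ 10 + 1538.462ms (2)

note 6 onset = 10/7b = 1098.901ms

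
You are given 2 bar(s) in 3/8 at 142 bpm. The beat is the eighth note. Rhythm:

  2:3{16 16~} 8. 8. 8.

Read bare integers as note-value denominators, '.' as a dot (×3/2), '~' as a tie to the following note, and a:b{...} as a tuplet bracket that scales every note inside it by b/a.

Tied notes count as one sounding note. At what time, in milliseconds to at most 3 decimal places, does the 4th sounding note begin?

note 4 onset = 9/2b = 1901.408ms

1. 0.0ms @ 0 + 316.901ms (3/4)
2. 316.901ms @ 3/4 + 950.704ms (9/4)
3. 1267.606ms @ 3 + 633.803ms (3/2)
4. 1901.408ms @ 9/2 + 633.803ms (3/2)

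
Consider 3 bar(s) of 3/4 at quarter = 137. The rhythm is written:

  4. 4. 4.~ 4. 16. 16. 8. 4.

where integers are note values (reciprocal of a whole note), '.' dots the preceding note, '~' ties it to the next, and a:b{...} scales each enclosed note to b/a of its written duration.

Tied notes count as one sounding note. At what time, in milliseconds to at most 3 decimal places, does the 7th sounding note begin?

1. 0.0ms @ 0 + 656.934ms (3/2)
2. 656.934ms @ 3/2 + 656.934ms (3/2)
3. 1313.869ms @ 3 + 1313.869ms (3)
4. 2627.737ms @ 6 + 164.234ms (3/8)
5. 2791.971ms @ 51/8 + 164.234ms (3/8)
6. 2956.204ms @ 27/4 + 328.467ms (3/4)
7. 3284.672ms @ 15/2 + 656.934ms (3/2)

note 7 onset = 15/2b = 3284.672ms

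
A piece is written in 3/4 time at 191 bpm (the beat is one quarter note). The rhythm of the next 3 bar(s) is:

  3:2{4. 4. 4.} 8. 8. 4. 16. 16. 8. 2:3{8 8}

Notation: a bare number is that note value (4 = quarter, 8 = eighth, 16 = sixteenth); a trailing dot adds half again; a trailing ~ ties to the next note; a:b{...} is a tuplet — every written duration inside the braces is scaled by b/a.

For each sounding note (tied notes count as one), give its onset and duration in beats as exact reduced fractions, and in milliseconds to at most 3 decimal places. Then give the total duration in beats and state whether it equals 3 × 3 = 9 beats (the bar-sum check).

1) 0.0ms=0b +314.136ms=1b
2) 314.136ms=1b +314.136ms=1b
3) 628.272ms=2b +314.136ms=1b
4) 942.408ms=3b +235.602ms=3/4b
5) 1178.01ms=15/4b +235.602ms=3/4b
6) 1413.613ms=9/2b +471.204ms=3/2b
7) 1884.817ms=6b +117.801ms=3/8b
8) 2002.618ms=51/8b +117.801ms=3/8b
9) 2120.419ms=27/4b +235.602ms=3/4b
10) 2356.021ms=15/2b +235.602ms=3/4b
11) 2591.623ms=33/4b +235.602ms=3/4b
Σ=9b of 9 (191bpm 3/4) — PASS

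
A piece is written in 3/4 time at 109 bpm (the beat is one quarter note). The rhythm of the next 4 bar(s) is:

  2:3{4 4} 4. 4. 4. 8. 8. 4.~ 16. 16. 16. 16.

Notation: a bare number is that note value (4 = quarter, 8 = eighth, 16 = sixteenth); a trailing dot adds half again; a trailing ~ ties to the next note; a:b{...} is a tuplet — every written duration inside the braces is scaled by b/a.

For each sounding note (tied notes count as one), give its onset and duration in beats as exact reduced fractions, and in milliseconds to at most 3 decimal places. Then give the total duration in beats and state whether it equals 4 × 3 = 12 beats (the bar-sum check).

1) 0.0ms=0b +825.688ms=3/2b
2) 825.688ms=3/2b +825.688ms=3/2b
3) 1651.376ms=3b +825.688ms=3/2b
4) 2477.064ms=9/2b +825.688ms=3/2b
5) 3302.752ms=6b +825.688ms=3/2b
6) 4128.44ms=15/2b +412.844ms=3/4b
7) 4541.284ms=33/4b +412.844ms=3/4b
8) 4954.128ms=9b +1032.11ms=15/8b
9) 5986.239ms=87/8b +206.422ms=3/8b
10) 6192.661ms=45/4b +206.422ms=3/8b
11) 6399.083ms=93/8b +206.422ms=3/8b
Σ=12b of 12 (109bpm 3/4) — PASS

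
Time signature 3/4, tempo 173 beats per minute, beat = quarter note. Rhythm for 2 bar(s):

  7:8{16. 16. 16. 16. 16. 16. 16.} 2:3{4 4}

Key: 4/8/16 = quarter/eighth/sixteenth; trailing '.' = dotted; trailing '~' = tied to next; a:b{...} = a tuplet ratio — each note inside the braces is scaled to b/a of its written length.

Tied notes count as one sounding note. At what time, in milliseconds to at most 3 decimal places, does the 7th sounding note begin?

note 7 onset = 18/7b = 891.825ms

1. 0.0ms @ 0 + 148.637ms (3/7)
2. 148.637ms @ 3/7 + 148.637ms (3/7)
3. 297.275ms @ 6/7 + 148.637ms (3/7)
4. 445.912ms @ 9/7 + 148.637ms (3/7)
5. 594.55ms @ 12/7 + 148.637ms (3/7)
6. 743.187ms @ 15/7 + 148.637ms (3/7)
7. 891.825ms @ 18/7 + 148.637ms (3/7)
8. 1040.462ms @ 3 + 520.231ms (3/2)
9. 1560.694ms @ 9/2 + 520.231ms (3/2)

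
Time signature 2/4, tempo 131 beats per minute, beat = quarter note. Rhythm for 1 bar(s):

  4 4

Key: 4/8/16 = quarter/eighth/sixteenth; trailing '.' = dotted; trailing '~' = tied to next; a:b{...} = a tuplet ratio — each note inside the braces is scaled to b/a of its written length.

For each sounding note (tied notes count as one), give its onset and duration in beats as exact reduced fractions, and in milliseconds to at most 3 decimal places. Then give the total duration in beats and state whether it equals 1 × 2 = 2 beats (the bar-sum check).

1) 0.0ms=0b +458.015ms=1b
2) 458.015ms=1b +458.015ms=1b
Σ=2b of 2 (131bpm 2/4) — PASS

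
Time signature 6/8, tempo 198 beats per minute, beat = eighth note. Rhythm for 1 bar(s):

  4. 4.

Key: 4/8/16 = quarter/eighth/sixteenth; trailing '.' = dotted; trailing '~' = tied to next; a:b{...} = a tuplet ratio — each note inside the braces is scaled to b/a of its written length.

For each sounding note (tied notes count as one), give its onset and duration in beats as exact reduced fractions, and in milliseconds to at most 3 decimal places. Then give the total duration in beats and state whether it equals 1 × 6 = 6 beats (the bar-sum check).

1) 0.0ms=0b +909.091ms=3b
2) 909.091ms=3b +909.091ms=3b
Σ=6b of 6 (198bpm 6/8) — PASS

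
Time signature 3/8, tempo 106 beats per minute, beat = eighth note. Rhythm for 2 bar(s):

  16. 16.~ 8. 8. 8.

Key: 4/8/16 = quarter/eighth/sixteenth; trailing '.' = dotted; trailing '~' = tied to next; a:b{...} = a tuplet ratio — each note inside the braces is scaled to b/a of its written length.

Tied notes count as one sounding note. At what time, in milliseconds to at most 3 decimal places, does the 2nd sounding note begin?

1. 0.0ms @ 0 + 424.528ms (3/4)
2. 424.528ms @ 3/4 + 1273.585ms (9/4)
3. 1698.113ms @ 3 + 849.057ms (3/2)
4. 2547.17ms @ 9/2 + 849.057ms (3/2)

note 2 onset = 3/4b = 424.528ms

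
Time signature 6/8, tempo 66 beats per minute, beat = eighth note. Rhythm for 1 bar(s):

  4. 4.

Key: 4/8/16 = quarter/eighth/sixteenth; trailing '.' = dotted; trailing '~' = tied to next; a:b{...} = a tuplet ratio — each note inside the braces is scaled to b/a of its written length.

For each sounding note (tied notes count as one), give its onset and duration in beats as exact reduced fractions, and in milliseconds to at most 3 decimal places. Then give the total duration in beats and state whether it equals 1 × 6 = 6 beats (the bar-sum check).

1) 0.0ms=0b +2727.273ms=3b
2) 2727.273ms=3b +2727.273ms=3b
Σ=6b of 6 (66bpm 6/8) — PASS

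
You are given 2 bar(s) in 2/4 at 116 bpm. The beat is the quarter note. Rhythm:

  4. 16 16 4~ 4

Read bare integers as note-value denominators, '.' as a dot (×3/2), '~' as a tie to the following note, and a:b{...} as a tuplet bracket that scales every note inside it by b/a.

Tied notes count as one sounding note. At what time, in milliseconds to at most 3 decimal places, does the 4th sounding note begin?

note 4 onset = 2b = 1034.483ms

1. 0.0ms @ 0 + 775.862ms (3/2)
2. 775.862ms @ 3/2 + 129.31ms (1/4)
3. 905.172ms @ 7/4 + 129.31ms (1/4)
4. 1034.483ms @ 2 + 1034.483ms (2)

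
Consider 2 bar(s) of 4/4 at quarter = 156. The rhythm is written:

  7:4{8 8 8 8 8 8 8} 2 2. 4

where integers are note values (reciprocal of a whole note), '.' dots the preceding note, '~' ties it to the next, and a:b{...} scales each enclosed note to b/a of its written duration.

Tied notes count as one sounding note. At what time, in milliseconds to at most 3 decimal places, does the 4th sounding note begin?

1. 0.0ms @ 0 + 109.89ms (2/7)
2. 109.89ms @ 2/7 + 109.89ms (2/7)
3. 219.78ms @ 4/7 + 109.89ms (2/7)
4. 329.67ms @ 6/7 + 109.89ms (2/7)
5. 439.56ms @ 8/7 + 109.89ms (2/7)
6. 549.451ms @ 10/7 + 109.89ms (2/7)
7. 659.341ms @ 12/7 + 109.89ms (2/7)
8. 769.231ms @ 2 + 769.231ms (2)
9. 1538.462ms @ 4 + 1153.846ms (3)
10. 2692.308ms @ 7 + 384.615ms (1)

note 4 onset = 6/7b = 329.67ms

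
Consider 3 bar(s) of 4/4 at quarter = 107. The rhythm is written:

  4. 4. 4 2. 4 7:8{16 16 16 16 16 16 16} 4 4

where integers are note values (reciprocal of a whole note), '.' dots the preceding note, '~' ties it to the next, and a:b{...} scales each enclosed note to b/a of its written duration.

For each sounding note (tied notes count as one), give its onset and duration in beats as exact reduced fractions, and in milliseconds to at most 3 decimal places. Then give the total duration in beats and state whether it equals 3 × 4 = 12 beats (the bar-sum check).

1) 0.0ms=0b +841.121ms=3/2b
2) 841.121ms=3/2b +841.121ms=3/2b
3) 1682.243ms=3b +560.748ms=1b
4) 2242.991ms=4b +1682.243ms=3b
5) 3925.234ms=7b +560.748ms=1b
6) 4485.981ms=8b +160.214ms=2/7b
7) 4646.195ms=58/7b +160.214ms=2/7b
8) 4806.409ms=60/7b +160.214ms=2/7b
9) 4966.622ms=62/7b +160.214ms=2/7b
10) 5126.836ms=64/7b +160.214ms=2/7b
11) 5287.049ms=66/7b +160.214ms=2/7b
12) 5447.263ms=68/7b +160.214ms=2/7b
13) 5607.477ms=10b +560.748ms=1b
14) 6168.224ms=11b +560.748ms=1b
Σ=12b of 12 (107bpm 4/4) — PASS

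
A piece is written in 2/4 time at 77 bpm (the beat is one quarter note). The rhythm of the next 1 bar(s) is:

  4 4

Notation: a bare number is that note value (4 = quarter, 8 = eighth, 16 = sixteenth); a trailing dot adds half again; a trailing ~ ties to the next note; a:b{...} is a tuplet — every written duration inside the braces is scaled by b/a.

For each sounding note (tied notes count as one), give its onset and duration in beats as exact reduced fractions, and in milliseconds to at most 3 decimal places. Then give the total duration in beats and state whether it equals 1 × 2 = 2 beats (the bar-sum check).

1) 0.0ms=0b +779.221ms=1b
2) 779.221ms=1b +779.221ms=1b
Σ=2b of 2 (77bpm 2/4) — PASS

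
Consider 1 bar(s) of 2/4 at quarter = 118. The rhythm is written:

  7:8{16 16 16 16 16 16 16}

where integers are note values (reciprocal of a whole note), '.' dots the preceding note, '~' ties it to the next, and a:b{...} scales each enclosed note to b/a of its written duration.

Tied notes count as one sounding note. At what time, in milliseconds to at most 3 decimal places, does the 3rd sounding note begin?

note 3 onset = 4/7b = 290.557ms

1. 0.0ms @ 0 + 145.278ms (2/7)
2. 145.278ms @ 2/7 + 145.278ms (2/7)
3. 290.557ms @ 4/7 + 145.278ms (2/7)
4. 435.835ms @ 6/7 + 145.278ms (2/7)
5. 581.114ms @ 8/7 + 145.278ms (2/7)
6. 726.392ms @ 10/7 + 145.278ms (2/7)
7. 871.671ms @ 12/7 + 145.278ms (2/7)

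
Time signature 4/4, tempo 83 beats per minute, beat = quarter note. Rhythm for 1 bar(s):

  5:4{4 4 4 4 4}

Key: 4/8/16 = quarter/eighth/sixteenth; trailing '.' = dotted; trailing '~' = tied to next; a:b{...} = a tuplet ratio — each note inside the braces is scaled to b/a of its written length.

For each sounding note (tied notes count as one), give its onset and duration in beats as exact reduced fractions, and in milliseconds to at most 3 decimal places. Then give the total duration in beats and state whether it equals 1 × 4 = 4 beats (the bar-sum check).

1) 0.0ms=0b +578.313ms=4/5b
2) 578.313ms=4/5b +578.313ms=4/5b
3) 1156.627ms=8/5b +578.313ms=4/5b
4) 1734.94ms=12/5b +578.313ms=4/5b
5) 2313.253ms=16/5b +578.313ms=4/5b
Σ=4b of 4 (83bpm 4/4) — PASS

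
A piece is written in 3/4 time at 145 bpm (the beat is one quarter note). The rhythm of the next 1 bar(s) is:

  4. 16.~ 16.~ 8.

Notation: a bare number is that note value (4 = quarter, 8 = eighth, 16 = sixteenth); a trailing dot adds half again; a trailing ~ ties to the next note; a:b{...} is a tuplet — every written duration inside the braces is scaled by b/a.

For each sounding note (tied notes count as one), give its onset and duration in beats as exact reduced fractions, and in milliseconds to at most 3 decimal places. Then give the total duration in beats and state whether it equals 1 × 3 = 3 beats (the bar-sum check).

1) 0.0ms=0b +620.69ms=3/2b
2) 620.69ms=3/2b +620.69ms=3/2b
Σ=3b of 3 (145bpm 3/4) — PASS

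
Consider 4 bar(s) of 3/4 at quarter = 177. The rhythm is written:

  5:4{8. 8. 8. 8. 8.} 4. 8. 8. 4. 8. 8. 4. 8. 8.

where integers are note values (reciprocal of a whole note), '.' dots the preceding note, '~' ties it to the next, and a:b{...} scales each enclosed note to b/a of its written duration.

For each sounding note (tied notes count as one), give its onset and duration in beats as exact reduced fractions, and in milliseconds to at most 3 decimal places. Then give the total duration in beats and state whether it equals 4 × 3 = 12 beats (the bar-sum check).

1) 0.0ms=0b +203.39ms=3/5b
2) 203.39ms=3/5b +203.39ms=3/5b
3) 406.78ms=6/5b +203.39ms=3/5b
4) 610.169ms=9/5b +203.39ms=3/5b
5) 813.559ms=12/5b +203.39ms=3/5b
6) 1016.949ms=3b +508.475ms=3/2b
7) 1525.424ms=9/2b +254.237ms=3/4b
8) 1779.661ms=21/4b +254.237ms=3/4b
9) 2033.898ms=6b +508.475ms=3/2b
10) 2542.373ms=15/2b +254.237ms=3/4b
11) 2796.61ms=33/4b +254.237ms=3/4b
12) 3050.847ms=9b +508.475ms=3/2b
13) 3559.322ms=21/2b +254.237ms=3/4b
14) 3813.559ms=45/4b +254.237ms=3/4b
Σ=12b of 12 (177bpm 3/4) — PASS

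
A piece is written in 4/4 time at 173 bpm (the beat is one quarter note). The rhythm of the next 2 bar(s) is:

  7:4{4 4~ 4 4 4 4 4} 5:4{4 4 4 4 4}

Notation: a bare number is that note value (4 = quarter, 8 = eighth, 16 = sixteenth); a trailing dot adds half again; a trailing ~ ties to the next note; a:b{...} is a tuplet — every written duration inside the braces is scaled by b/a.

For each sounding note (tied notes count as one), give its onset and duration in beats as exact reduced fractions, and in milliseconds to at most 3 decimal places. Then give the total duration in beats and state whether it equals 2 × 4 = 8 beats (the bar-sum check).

1) 0.0ms=0b +198.183ms=4/7b
2) 198.183ms=4/7b +396.367ms=8/7b
3) 594.55ms=12/7b +198.183ms=4/7b
4) 792.733ms=16/7b +198.183ms=4/7b
5) 990.917ms=20/7b +198.183ms=4/7b
6) 1189.1ms=24/7b +198.183ms=4/7b
7) 1387.283ms=4b +277.457ms=4/5b
8) 1664.74ms=24/5b +277.457ms=4/5b
9) 1942.197ms=28/5b +277.457ms=4/5b
10) 2219.653ms=32/5b +277.457ms=4/5b
11) 2497.11ms=36/5b +277.457ms=4/5b
Σ=8b of 8 (173bpm 4/4) — PASS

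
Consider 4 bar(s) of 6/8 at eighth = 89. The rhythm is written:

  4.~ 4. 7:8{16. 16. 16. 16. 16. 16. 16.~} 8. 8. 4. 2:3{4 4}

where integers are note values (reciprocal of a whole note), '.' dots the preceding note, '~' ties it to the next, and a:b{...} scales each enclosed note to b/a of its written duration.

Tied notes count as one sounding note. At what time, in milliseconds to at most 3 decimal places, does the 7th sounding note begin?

1. 0.0ms @ 0 + 4044.944ms (6)
2. 4044.944ms @ 6 + 577.849ms (6/7)
3. 4622.793ms @ 48/7 + 577.849ms (6/7)
4. 5200.642ms @ 54/7 + 577.849ms (6/7)
5. 5778.491ms @ 60/7 + 577.849ms (6/7)
6. 6356.34ms @ 66/7 + 577.849ms (6/7)
7. 6934.189ms @ 72/7 + 577.849ms (6/7)
8. 7512.039ms @ 78/7 + 1589.085ms (33/14)
9. 9101.124ms @ 27/2 + 1011.236ms (3/2)
10. 10112.36ms @ 15 + 2022.472ms (3)
11. 12134.831ms @ 18 + 2022.472ms (3)
12. 14157.303ms @ 21 + 2022.472ms (3)

note 7 onset = 72/7b = 6934.189ms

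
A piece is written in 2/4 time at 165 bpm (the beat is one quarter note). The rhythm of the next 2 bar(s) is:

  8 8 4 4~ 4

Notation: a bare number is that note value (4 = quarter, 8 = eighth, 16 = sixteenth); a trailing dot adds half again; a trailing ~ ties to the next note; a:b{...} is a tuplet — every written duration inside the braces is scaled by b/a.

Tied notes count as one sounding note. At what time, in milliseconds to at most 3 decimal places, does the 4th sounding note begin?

note 4 onset = 2b = 727.273ms

1. 0.0ms @ 0 + 181.818ms (1/2)
2. 181.818ms @ 1/2 + 181.818ms (1/2)
3. 363.636ms @ 1 + 363.636ms (1)
4. 727.273ms @ 2 + 727.273ms (2)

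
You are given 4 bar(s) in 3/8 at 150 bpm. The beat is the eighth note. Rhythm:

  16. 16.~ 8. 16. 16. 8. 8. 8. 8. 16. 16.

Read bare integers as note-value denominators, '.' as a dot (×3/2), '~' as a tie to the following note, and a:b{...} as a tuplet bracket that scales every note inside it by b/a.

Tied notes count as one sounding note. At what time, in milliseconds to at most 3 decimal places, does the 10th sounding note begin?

1. 0.0ms @ 0 + 300.0ms (3/4)
2. 300.0ms @ 3/4 + 900.0ms (9/4)
3. 1200.0ms @ 3 + 300.0ms (3/4)
4. 1500.0ms @ 15/4 + 300.0ms (3/4)
5. 1800.0ms @ 9/2 + 600.0ms (3/2)
6. 2400.0ms @ 6 + 600.0ms (3/2)
7. 3000.0ms @ 15/2 + 600.0ms (3/2)
8. 3600.0ms @ 9 + 600.0ms (3/2)
9. 4200.0ms @ 21/2 + 300.0ms (3/4)
10. 4500.0ms @ 45/4 + 300.0ms (3/4)

note 10 onset = 45/4b = 4500.0ms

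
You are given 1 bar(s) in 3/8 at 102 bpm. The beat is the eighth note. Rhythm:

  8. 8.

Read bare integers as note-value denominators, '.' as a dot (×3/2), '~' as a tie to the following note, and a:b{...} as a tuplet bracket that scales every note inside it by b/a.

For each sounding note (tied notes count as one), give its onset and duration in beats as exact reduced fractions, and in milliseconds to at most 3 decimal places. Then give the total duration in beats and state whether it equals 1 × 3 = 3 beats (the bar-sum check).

1) 0.0ms=0b +882.353ms=3/2b
2) 882.353ms=3/2b +882.353ms=3/2b
Σ=3b of 3 (102bpm 3/8) — PASS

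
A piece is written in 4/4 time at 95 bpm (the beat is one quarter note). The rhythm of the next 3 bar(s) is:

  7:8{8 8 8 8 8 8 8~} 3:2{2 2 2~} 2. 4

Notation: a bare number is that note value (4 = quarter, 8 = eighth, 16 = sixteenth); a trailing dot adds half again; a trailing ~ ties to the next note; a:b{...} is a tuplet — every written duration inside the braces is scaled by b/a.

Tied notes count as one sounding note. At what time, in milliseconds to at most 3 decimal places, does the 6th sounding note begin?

1. 0.0ms @ 0 + 360.902ms (4/7)
2. 360.902ms @ 4/7 + 360.902ms (4/7)
3. 721.805ms @ 8/7 + 360.902ms (4/7)
4. 1082.707ms @ 12/7 + 360.902ms (4/7)
5. 1443.609ms @ 16/7 + 360.902ms (4/7)
6. 1804.511ms @ 20/7 + 360.902ms (4/7)
7. 2165.414ms @ 24/7 + 1203.008ms (40/21)
8. 3368.421ms @ 16/3 + 842.105ms (4/3)
9. 4210.526ms @ 20/3 + 2736.842ms (13/3)
10. 6947.368ms @ 11 + 631.579ms (1)

note 6 onset = 20/7b = 1804.511ms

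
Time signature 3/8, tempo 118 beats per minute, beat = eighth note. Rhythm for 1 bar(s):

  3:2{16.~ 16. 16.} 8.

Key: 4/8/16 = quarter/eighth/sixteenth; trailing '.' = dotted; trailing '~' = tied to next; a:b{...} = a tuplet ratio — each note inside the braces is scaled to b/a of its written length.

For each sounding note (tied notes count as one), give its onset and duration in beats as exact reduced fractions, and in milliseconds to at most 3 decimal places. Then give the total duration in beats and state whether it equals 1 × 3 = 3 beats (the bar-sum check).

1) 0.0ms=0b +508.475ms=1b
2) 508.475ms=1b +254.237ms=1/2b
3) 762.712ms=3/2b +762.712ms=3/2b
Σ=3b of 3 (118bpm 3/8) — PASS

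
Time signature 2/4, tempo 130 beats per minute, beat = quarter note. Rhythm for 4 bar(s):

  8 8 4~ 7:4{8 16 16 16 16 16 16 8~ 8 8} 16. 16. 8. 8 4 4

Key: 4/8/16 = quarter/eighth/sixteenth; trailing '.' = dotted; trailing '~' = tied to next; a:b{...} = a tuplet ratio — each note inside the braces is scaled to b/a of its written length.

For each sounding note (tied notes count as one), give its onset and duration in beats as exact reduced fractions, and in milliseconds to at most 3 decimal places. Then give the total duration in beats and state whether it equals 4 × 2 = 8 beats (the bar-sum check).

1) 0.0ms=0b +230.769ms=1/2b
2) 230.769ms=1/2b +230.769ms=1/2b
3) 461.538ms=1b +593.407ms=9/7b
4) 1054.945ms=16/7b +65.934ms=1/7b
5) 1120.879ms=17/7b +65.934ms=1/7b
6) 1186.813ms=18/7b +65.934ms=1/7b
7) 1252.747ms=19/7b +65.934ms=1/7b
8) 1318.681ms=20/7b +65.934ms=1/7b
9) 1384.615ms=3b +65.934ms=1/7b
10) 1450.549ms=22/7b +263.736ms=4/7b
11) 1714.286ms=26/7b +131.868ms=2/7b
12) 1846.154ms=4b +173.077ms=3/8b
13) 2019.231ms=35/8b +173.077ms=3/8b
14) 2192.308ms=19/4b +346.154ms=3/4b
15) 2538.462ms=11/2b +230.769ms=1/2b
16) 2769.231ms=6b +461.538ms=1b
17) 3230.769ms=7b +461.538ms=1b
Σ=8b of 8 (130bpm 2/4) — PASS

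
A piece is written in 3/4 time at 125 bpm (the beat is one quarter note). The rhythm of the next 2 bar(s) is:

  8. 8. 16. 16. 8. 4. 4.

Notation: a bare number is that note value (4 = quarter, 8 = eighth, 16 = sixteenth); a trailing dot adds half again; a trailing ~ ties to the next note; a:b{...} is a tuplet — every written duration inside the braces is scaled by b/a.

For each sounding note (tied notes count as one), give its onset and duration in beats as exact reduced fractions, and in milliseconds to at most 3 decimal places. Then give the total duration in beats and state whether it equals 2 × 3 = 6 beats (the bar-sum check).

1) 0.0ms=0b +360.0ms=3/4b
2) 360.0ms=3/4b +360.0ms=3/4b
3) 720.0ms=3/2b +180.0ms=3/8b
4) 900.0ms=15/8b +180.0ms=3/8b
5) 1080.0ms=9/4b +360.0ms=3/4b
6) 1440.0ms=3b +720.0ms=3/2b
7) 2160.0ms=9/2b +720.0ms=3/2b
Σ=6b of 6 (125bpm 3/4) — PASS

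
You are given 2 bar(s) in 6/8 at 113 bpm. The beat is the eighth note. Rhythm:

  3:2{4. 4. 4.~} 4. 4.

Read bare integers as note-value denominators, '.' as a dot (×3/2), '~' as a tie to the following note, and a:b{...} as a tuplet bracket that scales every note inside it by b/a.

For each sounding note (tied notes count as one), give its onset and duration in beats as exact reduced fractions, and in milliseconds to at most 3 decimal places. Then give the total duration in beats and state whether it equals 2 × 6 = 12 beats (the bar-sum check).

1) 0.0ms=0b +1061.947ms=2b
2) 1061.947ms=2b +1061.947ms=2b
3) 2123.894ms=4b +2654.867ms=5b
4) 4778.761ms=9b +1592.92ms=3b
Σ=12b of 12 (113bpm 6/8) — PASS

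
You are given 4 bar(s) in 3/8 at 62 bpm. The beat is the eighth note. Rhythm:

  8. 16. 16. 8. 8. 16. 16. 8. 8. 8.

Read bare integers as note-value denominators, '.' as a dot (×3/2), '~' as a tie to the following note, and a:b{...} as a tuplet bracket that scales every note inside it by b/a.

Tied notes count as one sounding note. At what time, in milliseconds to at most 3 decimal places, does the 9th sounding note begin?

1. 0.0ms @ 0 + 1451.613ms (3/2)
2. 1451.613ms @ 3/2 + 725.806ms (3/4)
3. 2177.419ms @ 9/4 + 725.806ms (3/4)
4. 2903.226ms @ 3 + 1451.613ms (3/2)
5. 4354.839ms @ 9/2 + 1451.613ms (3/2)
6. 5806.452ms @ 6 + 725.806ms (3/4)
7. 6532.258ms @ 27/4 + 725.806ms (3/4)
8. 7258.065ms @ 15/2 + 1451.613ms (3/2)
9. 8709.677ms @ 9 + 1451.613ms (3/2)
10. 10161.29ms @ 21/2 + 1451.613ms (3/2)

note 9 onset = 9b = 8709.677ms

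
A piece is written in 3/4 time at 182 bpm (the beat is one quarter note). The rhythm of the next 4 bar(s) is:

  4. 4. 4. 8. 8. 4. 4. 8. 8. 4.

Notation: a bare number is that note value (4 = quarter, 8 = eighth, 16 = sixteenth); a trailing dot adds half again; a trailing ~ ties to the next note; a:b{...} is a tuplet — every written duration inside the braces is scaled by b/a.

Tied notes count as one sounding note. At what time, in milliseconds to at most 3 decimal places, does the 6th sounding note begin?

note 6 onset = 6b = 1978.022ms

1. 0.0ms @ 0 + 494.505ms (3/2)
2. 494.505ms @ 3/2 + 494.505ms (3/2)
3. 989.011ms @ 3 + 494.505ms (3/2)
4. 1483.516ms @ 9/2 + 247.253ms (3/4)
5. 1730.769ms @ 21/4 + 247.253ms (3/4)
6. 1978.022ms @ 6 + 494.505ms (3/2)
7. 2472.527ms @ 15/2 + 494.505ms (3/2)
8. 2967.033ms @ 9 + 247.253ms (3/4)
9. 3214.286ms @ 39/4 + 247.253ms (3/4)
10. 3461.538ms @ 21/2 + 494.505ms (3/2)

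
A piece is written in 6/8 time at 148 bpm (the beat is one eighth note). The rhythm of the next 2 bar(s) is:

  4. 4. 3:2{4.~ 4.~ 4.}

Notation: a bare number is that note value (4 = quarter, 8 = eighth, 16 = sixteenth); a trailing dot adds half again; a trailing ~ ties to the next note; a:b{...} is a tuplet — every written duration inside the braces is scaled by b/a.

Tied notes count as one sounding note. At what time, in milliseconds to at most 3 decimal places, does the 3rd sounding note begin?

note 3 onset = 6b = 2432.432ms

1. 0.0ms @ 0 + 1216.216ms (3)
2. 1216.216ms @ 3 + 1216.216ms (3)
3. 2432.432ms @ 6 + 2432.432ms (6)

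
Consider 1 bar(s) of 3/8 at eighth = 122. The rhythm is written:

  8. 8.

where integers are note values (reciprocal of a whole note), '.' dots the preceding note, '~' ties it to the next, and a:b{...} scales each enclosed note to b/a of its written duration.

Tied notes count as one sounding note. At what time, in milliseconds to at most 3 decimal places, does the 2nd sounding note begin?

note 2 onset = 3/2b = 737.705ms

1. 0.0ms @ 0 + 737.705ms (3/2)
2. 737.705ms @ 3/2 + 737.705ms (3/2)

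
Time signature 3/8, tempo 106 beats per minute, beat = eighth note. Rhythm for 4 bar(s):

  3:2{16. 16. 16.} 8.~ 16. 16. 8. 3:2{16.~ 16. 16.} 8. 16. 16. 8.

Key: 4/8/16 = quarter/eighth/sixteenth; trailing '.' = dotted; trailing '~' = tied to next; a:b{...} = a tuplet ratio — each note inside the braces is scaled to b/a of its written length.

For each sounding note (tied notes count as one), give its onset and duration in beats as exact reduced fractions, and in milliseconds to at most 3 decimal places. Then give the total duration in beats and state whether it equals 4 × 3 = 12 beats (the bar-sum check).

1) 0.0ms=0b +283.019ms=1/2b
2) 283.019ms=1/2b +283.019ms=1/2b
3) 566.038ms=1b +283.019ms=1/2b
4) 849.057ms=3/2b +1273.585ms=9/4b
5) 2122.642ms=15/4b +424.528ms=3/4b
6) 2547.17ms=9/2b +849.057ms=3/2b
7) 3396.226ms=6b +566.038ms=1b
8) 3962.264ms=7b +283.019ms=1/2b
9) 4245.283ms=15/2b +849.057ms=3/2b
10) 5094.34ms=9b +424.528ms=3/4b
11) 5518.868ms=39/4b +424.528ms=3/4b
12) 5943.396ms=21/2b +849.057ms=3/2b
Σ=12b of 12 (106bpm 3/8) — PASS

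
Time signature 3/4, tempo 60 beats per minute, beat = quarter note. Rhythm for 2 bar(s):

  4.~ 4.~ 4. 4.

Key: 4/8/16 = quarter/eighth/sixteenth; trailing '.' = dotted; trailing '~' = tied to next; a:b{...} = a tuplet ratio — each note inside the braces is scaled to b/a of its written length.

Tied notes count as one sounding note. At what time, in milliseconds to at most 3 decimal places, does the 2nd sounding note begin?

note 2 onset = 9/2b = 4500.0ms

1. 0.0ms @ 0 + 4500.0ms (9/2)
2. 4500.0ms @ 9/2 + 1500.0ms (3/2)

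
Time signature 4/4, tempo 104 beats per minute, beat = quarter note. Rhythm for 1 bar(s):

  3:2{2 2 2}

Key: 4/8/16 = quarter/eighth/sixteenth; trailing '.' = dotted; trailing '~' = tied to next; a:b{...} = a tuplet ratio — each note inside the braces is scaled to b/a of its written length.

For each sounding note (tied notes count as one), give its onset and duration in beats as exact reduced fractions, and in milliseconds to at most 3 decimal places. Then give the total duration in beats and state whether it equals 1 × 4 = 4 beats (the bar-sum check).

1) 0.0ms=0b +769.231ms=4/3b
2) 769.231ms=4/3b +769.231ms=4/3b
3) 1538.462ms=8/3b +769.231ms=4/3b
Σ=4b of 4 (104bpm 4/4) — PASS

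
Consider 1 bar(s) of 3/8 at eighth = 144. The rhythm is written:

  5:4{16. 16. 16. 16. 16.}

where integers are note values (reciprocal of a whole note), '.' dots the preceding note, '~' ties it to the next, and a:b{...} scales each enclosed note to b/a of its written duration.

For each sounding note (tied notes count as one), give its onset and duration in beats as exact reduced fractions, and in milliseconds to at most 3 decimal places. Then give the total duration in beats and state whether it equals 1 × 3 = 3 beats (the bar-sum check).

1) 0.0ms=0b +250.0ms=3/5b
2) 250.0ms=3/5b +250.0ms=3/5b
3) 500.0ms=6/5b +250.0ms=3/5b
4) 750.0ms=9/5b +250.0ms=3/5b
5) 1000.0ms=12/5b +250.0ms=3/5b
Σ=3b of 3 (144bpm 3/8) — PASS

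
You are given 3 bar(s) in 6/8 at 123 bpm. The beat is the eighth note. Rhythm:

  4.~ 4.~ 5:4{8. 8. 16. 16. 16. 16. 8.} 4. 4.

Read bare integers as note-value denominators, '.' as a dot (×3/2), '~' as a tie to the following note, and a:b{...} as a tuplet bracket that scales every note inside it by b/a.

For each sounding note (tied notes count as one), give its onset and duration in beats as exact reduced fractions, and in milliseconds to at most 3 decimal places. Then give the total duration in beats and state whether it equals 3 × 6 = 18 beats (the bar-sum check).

1) 0.0ms=0b +3512.195ms=36/5b
2) 3512.195ms=36/5b +585.366ms=6/5b
3) 4097.561ms=42/5b +292.683ms=3/5b
4) 4390.244ms=9b +292.683ms=3/5b
5) 4682.927ms=48/5b +292.683ms=3/5b
6) 4975.61ms=51/5b +292.683ms=3/5b
7) 5268.293ms=54/5b +585.366ms=6/5b
8) 5853.659ms=12b +1463.415ms=3b
9) 7317.073ms=15b +1463.415ms=3b
Σ=18b of 18 (123bpm 6/8) — PASS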